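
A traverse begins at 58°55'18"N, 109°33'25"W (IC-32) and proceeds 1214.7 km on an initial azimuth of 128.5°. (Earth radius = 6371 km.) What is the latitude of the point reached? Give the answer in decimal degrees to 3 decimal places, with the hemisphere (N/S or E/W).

51.265°N

IC-32: φ = +58.92167°, λ = -109.55694°
δ = d/R = 1214.7/6371 = 0.190661 rad
φ₂ = arcsin(sin φ₁ cos δ + cos φ₁ sin δ cos θ)
   = arcsin(0.85646·0.98188 + 0.51621·0.18951·-0.62251) = 51.26466°
λ₂ = λ₁ + atan2(sin θ sin δ cos φ₁, cos δ − sin φ₁ sin φ₂) = -95.84610°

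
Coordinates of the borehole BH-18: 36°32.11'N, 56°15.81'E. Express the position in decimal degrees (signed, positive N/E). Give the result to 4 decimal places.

+36.5352°, +56.2635°

lat: 36.5352° N → +36.5352°
lon: 56.2635° E → +56.2635°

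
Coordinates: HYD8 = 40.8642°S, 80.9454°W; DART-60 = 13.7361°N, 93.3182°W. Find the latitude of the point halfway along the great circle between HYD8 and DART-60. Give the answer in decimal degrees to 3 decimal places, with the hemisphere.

13.639°S

Bx = cos φ₂ cos Δλ = 0.948838,  By = cos φ₂ sin Δλ = -0.208143
φₘ = atan2(sin φ₁ + sin φ₂, √((cos φ₁ + Bx)² + By²)) = -13.63935°
λₘ = λ₁ + atan2(By, cos φ₁ + Bx) = -87.90512°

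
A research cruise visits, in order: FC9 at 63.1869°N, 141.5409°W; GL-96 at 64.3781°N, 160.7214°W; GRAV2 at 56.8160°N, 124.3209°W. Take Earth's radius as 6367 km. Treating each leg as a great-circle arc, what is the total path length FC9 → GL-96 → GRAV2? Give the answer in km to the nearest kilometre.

3066 km

FC9→GL-96: c = 0.148760 rad, d = 947.15 km
GL-96→GRAV2: c = 0.332824 rad, d = 2119.09 km
Total = 947.15 + 2119.09 = 3066.24 km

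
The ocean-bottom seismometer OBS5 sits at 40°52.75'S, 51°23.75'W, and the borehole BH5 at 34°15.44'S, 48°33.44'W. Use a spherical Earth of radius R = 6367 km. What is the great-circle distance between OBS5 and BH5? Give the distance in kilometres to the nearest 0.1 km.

OBS5: φ = -40.87917°, λ = -51.39583°
BH5: φ = -34.25733°, λ = -48.55733°
Δφ = 6.6218°,  Δλ = 2.8385°
a = sin²(Δφ/2) + cos φ₁ cos φ₂ sin²(Δλ/2) = 0.003719
c = 2·arcsin(√a) = 0.122042 rad = 6.9925°
d = R·c = 6367 × 0.122042 = 777.0 km

777.0 km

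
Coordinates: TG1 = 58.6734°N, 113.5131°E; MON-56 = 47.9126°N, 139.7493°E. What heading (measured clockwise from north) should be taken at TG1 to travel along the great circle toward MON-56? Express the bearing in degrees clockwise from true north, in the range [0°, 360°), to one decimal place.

113.3°

Δλ = 26.2362°
y = sin Δλ · cos φ₂ = 0.296305
x = cos φ₁ sin φ₂ − sin φ₁ cos φ₂ cos Δλ = -0.127725
θ = atan2(y, x) = 113.3188° → 113.3188° (mod 360°)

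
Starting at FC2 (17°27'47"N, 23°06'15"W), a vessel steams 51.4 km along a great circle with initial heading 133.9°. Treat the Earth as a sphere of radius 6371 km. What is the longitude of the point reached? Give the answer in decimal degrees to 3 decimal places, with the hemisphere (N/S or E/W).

22.756°W

FC2: φ = +17.46306°, λ = -23.10417°
δ = d/R = 51.4/6371 = 0.008068 rad
φ₂ = arcsin(sin φ₁ cos δ + cos φ₁ sin δ cos θ)
   = arcsin(0.30009·0.99997 + 0.95391·0.00807·-0.69340) = 17.14223°
λ₂ = λ₁ + atan2(sin θ sin δ cos φ₁, cos δ − sin φ₁ sin φ₂) = -22.75561°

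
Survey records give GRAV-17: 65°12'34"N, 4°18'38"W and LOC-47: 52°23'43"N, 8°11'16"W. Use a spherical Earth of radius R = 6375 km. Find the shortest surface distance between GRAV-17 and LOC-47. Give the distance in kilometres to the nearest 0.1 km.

1442.5 km

GRAV-17: φ = +65.20944°, λ = -4.31056°
LOC-47: φ = +52.39528°, λ = -8.18778°
Δφ = -12.8142°,  Δλ = -3.8772°
a = sin²(Δφ/2) + cos φ₁ cos φ₂ sin²(Δλ/2) = 0.012746
c = 2·arcsin(√a) = 0.226275 rad = 12.9646°
d = R·c = 6375 × 0.226275 = 1442.5 km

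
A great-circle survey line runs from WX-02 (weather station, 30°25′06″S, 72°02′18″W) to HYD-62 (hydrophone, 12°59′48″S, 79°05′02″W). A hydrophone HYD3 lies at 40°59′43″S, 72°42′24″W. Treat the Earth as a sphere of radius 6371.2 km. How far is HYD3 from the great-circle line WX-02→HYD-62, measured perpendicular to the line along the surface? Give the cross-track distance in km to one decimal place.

490.8 km

WX-02: φ = -30.41833°, λ = -72.03833°
HYD-62: φ = -12.99667°, λ = -79.08389°
HYD3: φ = -40.99528°, λ = -72.70667°
δ₁₃ = central angle WX-02→HYD3 = 0.184844 rad  (haversine)
θ₁₃ = bearing WX-02→HYD3 = 182.746°,  θ₁₂ = bearing WX-02→HYD-62 = 337.991°
dₓₜ = R·arcsin(sin δ₁₃ · sin(θ₁₃ − θ₁₂)) = 6371.2·arcsin(0.18379·sin(-155.245°)) = -490.817 km
|dₓₜ| = 490.817 km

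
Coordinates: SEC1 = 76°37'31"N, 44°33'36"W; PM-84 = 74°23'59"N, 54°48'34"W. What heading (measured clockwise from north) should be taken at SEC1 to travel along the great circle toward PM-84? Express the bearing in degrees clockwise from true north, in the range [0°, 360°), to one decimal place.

234.1°

SEC1: φ = +76.62528°, λ = -44.56000°
PM-84: φ = +74.39972°, λ = -54.80944°
Δλ = -10.2494°
y = sin Δλ · cos φ₂ = -0.047851
x = cos φ₁ sin φ₂ − sin φ₁ cos φ₂ cos Δλ = -0.034659
θ = atan2(y, x) = -125.9159° → 234.0841° (mod 360°)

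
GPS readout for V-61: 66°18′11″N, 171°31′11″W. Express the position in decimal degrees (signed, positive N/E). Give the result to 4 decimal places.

lat: 66.3031° N → +66.3031°
lon: 171.5197° W → -171.5197°

+66.3031°, -171.5197°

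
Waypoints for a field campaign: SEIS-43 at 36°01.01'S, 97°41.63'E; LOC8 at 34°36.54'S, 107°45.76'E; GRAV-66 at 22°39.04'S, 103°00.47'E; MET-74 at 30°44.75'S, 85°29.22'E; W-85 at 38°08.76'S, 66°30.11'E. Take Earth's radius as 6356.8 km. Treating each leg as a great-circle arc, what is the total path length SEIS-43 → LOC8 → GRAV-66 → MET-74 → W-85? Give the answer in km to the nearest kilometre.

6197 km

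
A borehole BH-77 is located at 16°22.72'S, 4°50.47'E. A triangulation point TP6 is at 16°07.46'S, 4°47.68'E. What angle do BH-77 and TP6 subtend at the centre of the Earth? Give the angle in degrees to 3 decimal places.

BH-77: φ = -16.37867°, λ = +4.84117°
TP6: φ = -16.12433°, λ = +4.79467°
Δφ = 0.2543°,  Δλ = -0.0465°
a = sin²(Δφ/2) + cos φ₁ cos φ₂ sin²(Δλ/2) = 0.000005
c = 2·arcsin(√a) = 0.004507 rad = 0.2582°

0.258°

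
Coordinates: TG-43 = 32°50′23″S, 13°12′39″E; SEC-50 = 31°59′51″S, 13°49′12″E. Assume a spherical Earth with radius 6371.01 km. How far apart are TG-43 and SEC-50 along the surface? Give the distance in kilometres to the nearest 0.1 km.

109.7 km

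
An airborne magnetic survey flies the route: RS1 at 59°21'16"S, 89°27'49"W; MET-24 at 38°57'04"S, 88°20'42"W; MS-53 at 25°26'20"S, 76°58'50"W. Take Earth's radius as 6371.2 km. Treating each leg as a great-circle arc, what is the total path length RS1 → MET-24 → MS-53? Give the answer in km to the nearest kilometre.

4111 km

RS1: φ = -59.35444°, λ = -89.46361°
MET-24: φ = -38.95111°, λ = -88.34500°
MS-53: φ = -25.43889°, λ = -76.98056°
RS1→MET-24: c = 0.356322 rad, d = 2270.20 km
MET-24→MS-53: c = 0.288924 rad, d = 1840.79 km
Total = 2270.20 + 1840.79 = 4110.99 km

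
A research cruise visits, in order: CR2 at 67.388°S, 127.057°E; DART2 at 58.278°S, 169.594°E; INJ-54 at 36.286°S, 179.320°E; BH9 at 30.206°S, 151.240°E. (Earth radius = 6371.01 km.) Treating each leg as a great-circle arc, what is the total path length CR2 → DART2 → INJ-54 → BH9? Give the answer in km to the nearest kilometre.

7558 km

CR2→DART2: c = 0.364828 rad, d = 2324.32 km
DART2→INJ-54: c = 0.399786 rad, d = 2547.04 km
INJ-54→BH9: c = 0.421745 rad, d = 2686.94 km
Total = 2324.32 + 2547.04 + 2686.94 = 7558.31 km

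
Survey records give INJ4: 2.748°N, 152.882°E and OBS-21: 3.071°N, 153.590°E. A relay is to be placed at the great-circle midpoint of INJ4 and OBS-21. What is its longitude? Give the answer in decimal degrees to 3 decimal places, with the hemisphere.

153.236°E

Bx = cos φ₂ cos Δλ = 0.998488,  By = cos φ₂ sin Δλ = 0.012339
φₘ = atan2(sin φ₁ + sin φ₂, √((cos φ₁ + Bx)² + By²)) = 2.90956°
λₘ = λ₁ + atan2(By, cos φ₁ + Bx) = 153.23595°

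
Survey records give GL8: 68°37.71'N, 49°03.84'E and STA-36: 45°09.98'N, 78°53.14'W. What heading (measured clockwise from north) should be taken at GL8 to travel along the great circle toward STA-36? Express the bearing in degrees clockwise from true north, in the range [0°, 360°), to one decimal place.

320.0°

GL8: φ = +68.62850°, λ = +49.06400°
STA-36: φ = +45.16633°, λ = -78.88567°
Δλ = -127.9497°
y = sin Δλ · cos φ₂ = -0.555969
x = cos φ₁ sin φ₂ − sin φ₁ cos φ₂ cos Δλ = 0.662196
θ = atan2(y, x) = -40.0163° → 319.9837° (mod 360°)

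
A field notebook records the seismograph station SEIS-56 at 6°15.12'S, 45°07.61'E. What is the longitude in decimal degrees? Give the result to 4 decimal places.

45° + 7.61′/60 = 45 + 0.12683 = 45.1268°

45.1268°E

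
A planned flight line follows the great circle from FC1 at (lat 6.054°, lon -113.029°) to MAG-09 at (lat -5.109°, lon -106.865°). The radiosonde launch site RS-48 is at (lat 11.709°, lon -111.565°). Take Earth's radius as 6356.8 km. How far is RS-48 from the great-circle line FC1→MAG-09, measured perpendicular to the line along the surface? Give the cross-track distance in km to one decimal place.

δ₁₃ = central angle FC1→RS-48 = 0.101873 rad  (haversine)
θ₁₃ = bearing FC1→RS-48 = 14.241°,  θ₁₂ = bearing FC1→MAG-09 = 151.007°
dₓₜ = R·arcsin(sin δ₁₃ · sin(θ₁₃ − θ₁₂)) = 6356.8·arcsin(0.10170·sin(-136.766°)) = -443.176 km
|dₓₜ| = 443.176 km

443.2 km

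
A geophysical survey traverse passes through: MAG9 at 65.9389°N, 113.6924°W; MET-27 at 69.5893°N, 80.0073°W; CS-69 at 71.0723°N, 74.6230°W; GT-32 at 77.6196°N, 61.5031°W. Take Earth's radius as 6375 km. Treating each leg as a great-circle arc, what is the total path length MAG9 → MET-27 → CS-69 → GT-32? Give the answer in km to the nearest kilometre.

MAG9→MET-27: c = 0.228101 rad, d = 1454.14 km
MET-27→CS-69: c = 0.040846 rad, d = 260.39 km
CS-69→GT-32: c = 0.129220 rad, d = 823.78 km
Total = 1454.14 + 260.39 + 823.78 = 2538.32 km

2538 km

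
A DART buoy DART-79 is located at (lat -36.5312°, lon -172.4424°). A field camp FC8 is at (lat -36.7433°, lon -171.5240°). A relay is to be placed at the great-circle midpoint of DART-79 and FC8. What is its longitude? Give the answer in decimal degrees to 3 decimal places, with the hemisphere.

171.984°W

Bx = cos φ₂ cos Δλ = 0.801221,  By = cos φ₂ sin Δλ = 0.012844
φₘ = atan2(sin φ₁ + sin φ₂, √((cos φ₁ + Bx)² + By²)) = -36.63813°
λₘ = λ₁ + atan2(By, cos φ₁ + Bx) = -171.98383°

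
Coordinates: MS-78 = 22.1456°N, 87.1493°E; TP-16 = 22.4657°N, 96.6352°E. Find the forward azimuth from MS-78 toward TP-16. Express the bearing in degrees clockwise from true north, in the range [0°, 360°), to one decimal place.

Δλ = 9.4859°
y = sin Δλ · cos φ₂ = 0.152298
x = cos φ₁ sin φ₂ − sin φ₁ cos φ₂ cos Δλ = 0.010350
θ = atan2(y, x) = 86.1122° → 86.1122° (mod 360°)

86.1°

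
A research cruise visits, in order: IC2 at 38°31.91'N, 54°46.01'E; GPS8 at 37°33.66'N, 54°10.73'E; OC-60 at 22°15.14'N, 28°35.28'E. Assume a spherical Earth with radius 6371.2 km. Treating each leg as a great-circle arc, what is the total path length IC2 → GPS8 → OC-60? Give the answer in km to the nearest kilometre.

IC2: φ = +38.53183°, λ = +54.76683°
GPS8: φ = +37.56100°, λ = +54.17883°
OC-60: φ = +22.25233°, λ = +28.58800°
IC2→GPS8: c = 0.018773 rad, d = 119.61 km
GPS8→OC-60: c = 0.467837 rad, d = 2980.68 km
Total = 119.61 + 2980.68 = 3100.29 km

3100 km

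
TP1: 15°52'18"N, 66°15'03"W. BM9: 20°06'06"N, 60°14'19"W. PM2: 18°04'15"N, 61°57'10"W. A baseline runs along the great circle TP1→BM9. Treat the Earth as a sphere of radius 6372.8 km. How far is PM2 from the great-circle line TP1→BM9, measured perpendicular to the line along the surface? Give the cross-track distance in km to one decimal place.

77.7 km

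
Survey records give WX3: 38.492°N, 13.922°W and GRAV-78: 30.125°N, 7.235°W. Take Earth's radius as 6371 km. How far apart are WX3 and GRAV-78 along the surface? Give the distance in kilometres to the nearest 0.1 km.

Δφ = -8.3670°,  Δλ = 6.6870°
a = sin²(Δφ/2) + cos φ₁ cos φ₂ sin²(Δλ/2) = 0.007625
c = 2·arcsin(√a) = 0.174860 rad = 10.0187°
d = R·c = 6371 × 0.174860 = 1114.0 km

1114.0 km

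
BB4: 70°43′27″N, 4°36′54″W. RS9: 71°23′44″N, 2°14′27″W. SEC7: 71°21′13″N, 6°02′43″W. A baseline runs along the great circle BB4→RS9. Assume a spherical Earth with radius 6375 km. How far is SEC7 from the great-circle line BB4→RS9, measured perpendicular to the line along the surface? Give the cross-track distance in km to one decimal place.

BB4: φ = +70.72417°, λ = -4.61500°
RS9: φ = +71.39556°, λ = -2.24083°
SEC7: φ = +71.35361°, λ = -6.04528°
δ₁₃ = central angle BB4→SEC7 = 0.013655 rad  (haversine)
θ₁₃ = bearing BB4→SEC7 = 324.235°,  θ₁₂ = bearing BB4→RS9 = 47.817°
dₓₜ = R·arcsin(sin δ₁₃ · sin(θ₁₃ − θ₁₂)) = 6375·arcsin(0.01365·sin(276.418°)) = -86.505 km
|dₓₜ| = 86.505 km

86.5 km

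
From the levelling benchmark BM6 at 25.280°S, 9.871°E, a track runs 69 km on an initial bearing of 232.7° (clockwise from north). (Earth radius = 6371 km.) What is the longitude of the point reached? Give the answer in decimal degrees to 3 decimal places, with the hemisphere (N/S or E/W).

δ = d/R = 69/6371 = 0.010830 rad
φ₂ = arcsin(sin φ₁ cos δ + cos φ₁ sin δ cos θ)
   = arcsin(-0.42704·0.99994 + 0.90423·0.01083·-0.60599) = -25.65502°
λ₂ = λ₁ + atan2(sin θ sin δ cos φ₁, cos δ − sin φ₁ sin φ₂) = 9.32340°

9.323°E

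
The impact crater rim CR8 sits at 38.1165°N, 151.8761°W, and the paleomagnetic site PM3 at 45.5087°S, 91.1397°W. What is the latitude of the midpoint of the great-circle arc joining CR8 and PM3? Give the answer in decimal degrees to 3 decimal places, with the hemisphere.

4.279°S

Bx = cos φ₂ cos Δλ = 0.342571,  By = cos φ₂ sin Δλ = 0.611365
φₘ = atan2(sin φ₁ + sin φ₂, √((cos φ₁ + Bx)² + By²)) = -4.27939°
λₘ = λ₁ + atan2(By, cos φ₁ + Bx) = -123.44710°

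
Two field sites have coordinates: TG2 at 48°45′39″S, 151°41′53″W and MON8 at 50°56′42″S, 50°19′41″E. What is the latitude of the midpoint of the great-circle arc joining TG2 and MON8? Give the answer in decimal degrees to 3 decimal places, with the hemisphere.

80.786°S

TG2: φ = -48.76083°, λ = -151.69806°
MON8: φ = -50.94500°, λ = +50.32806°
Bx = cos φ₂ cos Δλ = -0.584079,  By = cos φ₂ sin Δλ = -0.236293
φₘ = atan2(sin φ₁ + sin φ₂, √((cos φ₁ + Bx)² + By²)) = -80.78598°
λₘ = λ₁ + atan2(By, cos φ₁ + Bx) = 135.93885°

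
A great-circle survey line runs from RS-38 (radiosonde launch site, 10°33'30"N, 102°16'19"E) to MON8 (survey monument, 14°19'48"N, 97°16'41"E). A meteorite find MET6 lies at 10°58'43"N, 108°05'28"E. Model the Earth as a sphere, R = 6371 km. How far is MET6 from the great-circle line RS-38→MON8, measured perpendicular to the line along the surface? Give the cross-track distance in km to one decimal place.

434.1 km

RS-38: φ = +10.55833°, λ = +102.27194°
MON8: φ = +14.33000°, λ = +97.27806°
MET6: φ = +10.97861°, λ = +108.09111°
δ₁₃ = central angle RS-38→MET6 = 0.100043 rad  (haversine)
θ₁₃ = bearing RS-38→MET6 = 85.255°,  θ₁₂ = bearing RS-38→MON8 = 308.235°
dₓₜ = R·arcsin(sin δ₁₃ · sin(θ₁₃ − θ₁₂)) = 6371·arcsin(0.09988·sin(-222.981°)) = 434.140 km
|dₓₜ| = 434.140 km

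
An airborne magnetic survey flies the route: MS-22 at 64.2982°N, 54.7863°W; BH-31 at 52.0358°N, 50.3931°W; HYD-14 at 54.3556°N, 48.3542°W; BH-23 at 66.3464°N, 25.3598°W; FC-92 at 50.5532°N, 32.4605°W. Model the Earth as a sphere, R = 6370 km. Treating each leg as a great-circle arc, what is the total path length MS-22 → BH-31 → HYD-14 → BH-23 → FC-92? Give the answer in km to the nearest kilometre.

MS-22→BH-31: c = 0.217679 rad, d = 1386.62 km
BH-31→HYD-14: c = 0.045753 rad, d = 291.45 km
HYD-14→BH-23: c = 0.285206 rad, d = 1816.76 km
BH-23→FC-92: c = 0.282738 rad, d = 1801.04 km
Total = 1386.62 + 291.45 + 1816.76 + 1801.04 = 5295.87 km

5296 km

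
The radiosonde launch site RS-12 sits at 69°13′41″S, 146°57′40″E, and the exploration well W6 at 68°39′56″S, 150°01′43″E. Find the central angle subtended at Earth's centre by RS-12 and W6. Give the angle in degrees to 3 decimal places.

1.237°

RS-12: φ = -69.22806°, λ = +146.96111°
W6: φ = -68.66556°, λ = +150.02861°
Δφ = 0.5625°,  Δλ = 3.0675°
a = sin²(Δφ/2) + cos φ₁ cos φ₂ sin²(Δλ/2) = 0.000117
c = 2·arcsin(√a) = 0.021590 rad = 1.2370°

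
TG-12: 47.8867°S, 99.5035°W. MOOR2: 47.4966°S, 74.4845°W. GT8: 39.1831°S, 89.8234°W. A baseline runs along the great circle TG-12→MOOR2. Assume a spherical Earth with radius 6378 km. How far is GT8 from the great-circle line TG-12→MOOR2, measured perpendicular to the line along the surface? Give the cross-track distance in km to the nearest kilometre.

1024 km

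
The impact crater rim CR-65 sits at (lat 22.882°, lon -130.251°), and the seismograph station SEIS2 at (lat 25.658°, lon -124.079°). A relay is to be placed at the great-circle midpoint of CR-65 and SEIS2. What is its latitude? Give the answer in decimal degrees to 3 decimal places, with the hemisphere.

Bx = cos φ₂ cos Δλ = 0.896170,  By = cos φ₂ sin Δλ = 0.096912
φₘ = atan2(sin φ₁ + sin φ₂, √((cos φ₁ + Bx)² + By²)) = 24.30117°
λₘ = λ₁ + atan2(By, cos φ₁ + Bx) = -127.19875°

24.301°N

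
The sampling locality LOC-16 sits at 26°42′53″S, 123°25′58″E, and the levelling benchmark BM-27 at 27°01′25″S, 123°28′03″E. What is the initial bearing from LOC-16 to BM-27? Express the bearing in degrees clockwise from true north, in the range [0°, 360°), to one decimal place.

LOC-16: φ = -26.71472°, λ = +123.43278°
BM-27: φ = -27.02361°, λ = +123.46750°
Δλ = 0.0347°
y = sin Δλ · cos φ₂ = 0.000540
x = cos φ₁ sin φ₂ − sin φ₁ cos φ₂ cos Δλ = -0.005391
θ = atan2(y, x) = 174.2817° → 174.2817° (mod 360°)

174.3°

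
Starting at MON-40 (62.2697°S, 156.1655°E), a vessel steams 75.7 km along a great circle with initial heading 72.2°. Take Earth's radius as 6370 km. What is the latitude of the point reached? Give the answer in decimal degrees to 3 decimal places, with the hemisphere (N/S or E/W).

62.055°S

δ = d/R = 75.7/6370 = 0.011884 rad
φ₂ = arcsin(sin φ₁ cos δ + cos φ₁ sin δ cos θ)
   = arcsin(-0.88515·0.99993 + 0.46531·0.01188·0.30570) = -62.05463°
λ₂ = λ₁ + atan2(sin θ sin δ cos φ₁, cos δ − sin φ₁ sin φ₂) = 157.54899°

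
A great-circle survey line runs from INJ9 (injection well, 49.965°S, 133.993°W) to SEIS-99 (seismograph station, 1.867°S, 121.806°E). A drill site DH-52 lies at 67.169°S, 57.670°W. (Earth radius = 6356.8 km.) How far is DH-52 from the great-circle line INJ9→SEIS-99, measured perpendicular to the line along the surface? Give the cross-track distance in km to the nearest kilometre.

4014 km

δ₁₃ = central angle INJ9→DH-52 = 0.700250 rad  (haversine)
θ₁₃ = bearing INJ9→DH-52 = 144.193°,  θ₁₂ = bearing INJ9→SEIS-99 = 257.845°
dₓₜ = R·arcsin(sin δ₁₃ · sin(θ₁₃ − θ₁₂)) = 6356.8·arcsin(0.64441·sin(-113.652°)) = -4013.714 km
|dₓₜ| = 4013.714 km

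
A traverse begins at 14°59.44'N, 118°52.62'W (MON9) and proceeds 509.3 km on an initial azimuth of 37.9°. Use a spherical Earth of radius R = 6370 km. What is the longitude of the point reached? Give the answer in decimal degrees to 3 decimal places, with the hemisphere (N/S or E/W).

MON9: φ = +14.99067°, λ = -118.87700°
δ = d/R = 509.3/6370 = 0.079953 rad
φ₂ = arcsin(sin φ₁ cos δ + cos φ₁ sin δ cos θ)
   = arcsin(0.25866·0.99681 + 0.96597·0.07987·0.78908) = 18.58511°
λ₂ = λ₁ + atan2(sin θ sin δ cos φ₁, cos δ − sin φ₁ sin φ₂) = -115.91000°

115.910°W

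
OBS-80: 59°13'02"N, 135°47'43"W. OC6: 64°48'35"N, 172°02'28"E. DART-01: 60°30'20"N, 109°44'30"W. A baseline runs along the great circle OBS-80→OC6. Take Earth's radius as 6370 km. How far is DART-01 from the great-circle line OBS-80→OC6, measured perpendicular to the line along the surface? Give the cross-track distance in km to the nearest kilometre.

OBS-80: φ = +59.21722°, λ = -135.79528°
OC6: φ = +64.80972°, λ = +172.04111°
DART-01: φ = +60.50556°, λ = -109.74167°
δ₁₃ = central angle OBS-80→DART-01 = 0.227901 rad  (haversine)
θ₁₃ = bearing OBS-80→DART-01 = 73.157°,  θ₁₂ = bearing OBS-80→OC6 = 305.392°
dₓₜ = R·arcsin(sin δ₁₃ · sin(θ₁₃ − θ₁₂)) = 6370·arcsin(0.22593·sin(-232.235°)) = 1143.866 km
|dₓₜ| = 1143.866 km

1144 km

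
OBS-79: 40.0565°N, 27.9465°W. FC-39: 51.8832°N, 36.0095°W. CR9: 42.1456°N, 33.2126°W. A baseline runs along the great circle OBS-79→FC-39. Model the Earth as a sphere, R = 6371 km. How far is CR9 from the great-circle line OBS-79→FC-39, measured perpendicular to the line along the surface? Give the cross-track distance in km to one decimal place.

306.8 km

δ₁₃ = central angle OBS-79→CR9 = 0.078250 rad  (haversine)
θ₁₃ = bearing OBS-79→CR9 = 299.479°,  θ₁₂ = bearing OBS-79→FC-39 = 337.486°
dₓₜ = R·arcsin(sin δ₁₃ · sin(θ₁₃ − θ₁₂)) = 6371·arcsin(0.07817·sin(-38.008°)) = -306.786 km
|dₓₜ| = 306.786 km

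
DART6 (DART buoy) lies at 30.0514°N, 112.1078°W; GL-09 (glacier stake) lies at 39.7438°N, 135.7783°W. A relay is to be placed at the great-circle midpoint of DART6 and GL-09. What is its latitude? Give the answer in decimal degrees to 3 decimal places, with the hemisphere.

Bx = cos φ₂ cos Δλ = 0.704222,  By = cos φ₂ sin Δλ = -0.308700
φₘ = atan2(sin φ₁ + sin φ₂, √((cos φ₁ + Bx)² + By²)) = 35.47533°
λₘ = λ₁ + atan2(By, cos φ₁ + Bx) = -123.23301°

35.475°N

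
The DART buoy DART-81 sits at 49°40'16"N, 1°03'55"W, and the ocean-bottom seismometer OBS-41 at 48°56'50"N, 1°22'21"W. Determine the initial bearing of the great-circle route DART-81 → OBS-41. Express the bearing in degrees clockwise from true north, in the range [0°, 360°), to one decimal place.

195.6°

DART-81: φ = +49.67111°, λ = -1.06528°
OBS-41: φ = +48.94722°, λ = -1.37250°
Δλ = -0.3072°
y = sin Δλ · cos φ₂ = -0.003522
x = cos φ₁ sin φ₂ − sin φ₁ cos φ₂ cos Δλ = -0.012627
θ = atan2(y, x) = -164.4165° → 195.5835° (mod 360°)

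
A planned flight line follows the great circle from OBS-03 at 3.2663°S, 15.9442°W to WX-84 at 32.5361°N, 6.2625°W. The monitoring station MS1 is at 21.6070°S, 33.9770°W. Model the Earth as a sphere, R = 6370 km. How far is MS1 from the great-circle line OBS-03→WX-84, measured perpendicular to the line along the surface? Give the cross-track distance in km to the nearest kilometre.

δ₁₃ = central angle OBS-03→MS1 = 0.442679 rad  (haversine)
θ₁₃ = bearing OBS-03→MS1 = 222.213°,  θ₁₂ = bearing OBS-03→WX-84 = 13.639°
dₓₜ = R·arcsin(sin δ₁₃ · sin(θ₁₃ − θ₁₂)) = 6370·arcsin(0.42836·sin(208.574°)) = -1314.391 km
|dₓₜ| = 1314.391 km

1314 km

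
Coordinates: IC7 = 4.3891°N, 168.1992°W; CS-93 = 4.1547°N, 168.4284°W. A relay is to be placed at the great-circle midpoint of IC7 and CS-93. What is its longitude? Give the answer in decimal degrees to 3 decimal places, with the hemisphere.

168.314°W

Bx = cos φ₂ cos Δλ = 0.997364,  By = cos φ₂ sin Δλ = -0.003990
φₘ = atan2(sin φ₁ + sin φ₂, √((cos φ₁ + Bx)² + By²)) = 4.27191°
λₘ = λ₁ + atan2(By, cos φ₁ + Bx) = -168.31382°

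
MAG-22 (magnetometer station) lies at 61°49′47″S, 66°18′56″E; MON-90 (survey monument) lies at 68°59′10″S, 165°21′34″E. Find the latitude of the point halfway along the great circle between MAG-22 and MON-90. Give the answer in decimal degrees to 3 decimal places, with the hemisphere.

MAG-22: φ = -61.82972°, λ = +66.31556°
MON-90: φ = -68.98611°, λ = +165.35944°
Bx = cos φ₂ cos Δλ = -0.056368,  By = cos φ₂ sin Δλ = 0.354136
φₘ = atan2(sin φ₁ + sin φ₂, √((cos φ₁ + Bx)² + By²)) = -73.25439°
λₘ = λ₁ + atan2(By, cos φ₁ + Bx) = 106.74160°

73.254°S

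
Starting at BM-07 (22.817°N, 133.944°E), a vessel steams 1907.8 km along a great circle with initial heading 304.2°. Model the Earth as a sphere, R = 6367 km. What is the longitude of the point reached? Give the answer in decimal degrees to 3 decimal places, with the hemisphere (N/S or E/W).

117.294°E

δ = d/R = 1907.8/6367 = 0.299639 rad
φ₂ = arcsin(sin φ₁ cos δ + cos φ₁ sin δ cos θ)
   = arcsin(0.38779·0.95544 + 0.92175·0.29518·0.56208) = 31.56331°
λ₂ = λ₁ + atan2(sin θ sin δ cos φ₁, cos δ − sin φ₁ sin φ₂) = 117.29422°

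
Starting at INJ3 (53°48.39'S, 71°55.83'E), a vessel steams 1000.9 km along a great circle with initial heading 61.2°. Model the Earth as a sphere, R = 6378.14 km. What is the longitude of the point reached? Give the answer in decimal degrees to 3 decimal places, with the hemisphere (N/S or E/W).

INJ3: φ = -53.80650°, λ = +71.93050°
δ = d/R = 1000.9/6378.14 = 0.156927 rad
φ₂ = arcsin(sin φ₁ cos δ + cos φ₁ sin δ cos θ)
   = arcsin(-0.80703·0.98771 + 0.59051·0.15628·0.48175) = -48.82053°
λ₂ = λ₁ + atan2(sin θ sin δ cos φ₁, cos δ − sin φ₁ sin φ₂) = 83.93575°

83.936°E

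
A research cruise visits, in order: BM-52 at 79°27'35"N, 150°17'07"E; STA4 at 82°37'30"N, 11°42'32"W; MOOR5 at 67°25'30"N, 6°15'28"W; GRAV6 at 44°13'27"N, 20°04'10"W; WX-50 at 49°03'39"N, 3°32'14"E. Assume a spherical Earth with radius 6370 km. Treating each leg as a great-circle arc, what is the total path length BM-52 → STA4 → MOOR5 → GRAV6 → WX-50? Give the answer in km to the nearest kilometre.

BM-52: φ = +79.45972°, λ = +150.28528°
STA4: φ = +82.62500°, λ = -11.70889°
MOOR5: φ = +67.42500°, λ = -6.25778°
GRAV6: φ = +44.22417°, λ = -20.06944°
WX-50: φ = +49.06083°, λ = +3.53722°
BM-52→STA4: c = 0.308920 rad, d = 1967.82 km
STA4→MOOR5: c = 0.266139 rad, d = 1695.30 km
MOOR5→GRAV6: c = 0.424669 rad, d = 2705.14 km
GRAV6→WX-50: c = 0.293823 rad, d = 1871.65 km
Total = 1967.82 + 1695.30 + 2705.14 + 1871.65 = 8239.92 km

8240 km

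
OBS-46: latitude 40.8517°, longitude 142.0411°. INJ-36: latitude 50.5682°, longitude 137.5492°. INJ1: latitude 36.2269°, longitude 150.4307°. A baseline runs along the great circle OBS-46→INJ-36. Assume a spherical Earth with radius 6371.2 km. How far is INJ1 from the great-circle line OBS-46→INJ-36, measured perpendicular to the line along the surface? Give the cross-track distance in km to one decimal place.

586.4 km

δ₁₃ = central angle OBS-46→INJ1 = 0.140011 rad  (haversine)
θ₁₃ = bearing OBS-46→INJ1 = 122.501°,  θ₁₂ = bearing OBS-46→INJ-36 = 343.694°
dₓₜ = R·arcsin(sin δ₁₃ · sin(θ₁₃ − θ₁₂)) = 6371.2·arcsin(0.13955·sin(-221.194°)) = 586.411 km
|dₓₜ| = 586.411 km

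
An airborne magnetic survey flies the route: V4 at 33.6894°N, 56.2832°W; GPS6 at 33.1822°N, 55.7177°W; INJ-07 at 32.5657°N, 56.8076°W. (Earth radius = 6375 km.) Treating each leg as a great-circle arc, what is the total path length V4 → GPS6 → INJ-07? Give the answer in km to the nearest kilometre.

200 km

V4→GPS6: c = 0.012091 rad, d = 77.08 km
GPS6→INJ-07: c = 0.019262 rad, d = 122.79 km
Total = 77.08 + 122.79 = 199.87 km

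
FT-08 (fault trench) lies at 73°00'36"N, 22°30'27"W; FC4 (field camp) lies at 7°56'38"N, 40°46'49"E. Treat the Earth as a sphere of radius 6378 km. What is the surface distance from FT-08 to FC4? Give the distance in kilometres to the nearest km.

FT-08: φ = +73.01000°, λ = -22.50750°
FC4: φ = +7.94389°, λ = +40.78028°
Δφ = -65.0661°,  Δλ = 63.2878°
a = sin²(Δφ/2) + cos φ₁ cos φ₂ sin²(Δλ/2) = 0.368870
c = 2·arcsin(√a) = 1.305433 rad = 74.7958°
d = R·c = 6378 × 1.305433 = 8326.1 km

8326 km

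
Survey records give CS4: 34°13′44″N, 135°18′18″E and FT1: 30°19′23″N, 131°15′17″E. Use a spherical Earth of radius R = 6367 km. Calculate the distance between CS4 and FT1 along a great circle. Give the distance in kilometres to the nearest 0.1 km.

577.1 km

CS4: φ = +34.22889°, λ = +135.30500°
FT1: φ = +30.32306°, λ = +131.25472°
Δφ = -3.9058°,  Δλ = -4.0503°
a = sin²(Δφ/2) + cos φ₁ cos φ₂ sin²(Δλ/2) = 0.002053
c = 2·arcsin(√a) = 0.090641 rad = 5.1934°
d = R·c = 6367 × 0.090641 = 577.1 km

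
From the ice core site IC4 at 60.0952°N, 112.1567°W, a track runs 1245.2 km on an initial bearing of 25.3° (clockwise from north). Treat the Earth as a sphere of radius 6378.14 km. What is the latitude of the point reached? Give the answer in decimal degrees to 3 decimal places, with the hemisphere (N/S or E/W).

69.690°N

δ = d/R = 1245.2/6378.14 = 0.195229 rad
φ₂ = arcsin(sin φ₁ cos δ + cos φ₁ sin δ cos θ)
   = arcsin(0.86685·0.98100 + 0.49856·0.19399·0.90408) = 69.68981°
λ₂ = λ₁ + atan2(sin θ sin δ cos φ₁, cos δ − sin φ₁ sin φ₂) = -98.33830°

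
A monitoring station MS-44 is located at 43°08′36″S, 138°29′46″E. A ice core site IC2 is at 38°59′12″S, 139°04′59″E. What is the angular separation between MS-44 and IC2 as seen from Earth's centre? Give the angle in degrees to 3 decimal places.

4.180°

MS-44: φ = -43.14333°, λ = +138.49611°
IC2: φ = -38.98667°, λ = +139.08306°
Δφ = 4.1567°,  Δλ = 0.5869°
a = sin²(Δφ/2) + cos φ₁ cos φ₂ sin²(Δλ/2) = 0.001330
c = 2·arcsin(√a) = 0.072957 rad = 4.1801°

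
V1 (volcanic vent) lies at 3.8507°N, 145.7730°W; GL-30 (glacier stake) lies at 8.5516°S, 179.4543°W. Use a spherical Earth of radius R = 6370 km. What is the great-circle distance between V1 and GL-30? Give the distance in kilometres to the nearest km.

Δφ = -12.4023°,  Δλ = -33.6813°
a = sin²(Δφ/2) + cos φ₁ cos φ₂ sin²(Δλ/2) = 0.094480
c = 2·arcsin(√a) = 0.624869 rad = 35.8023°
d = R·c = 6370 × 0.624869 = 3980.4 km

3980 km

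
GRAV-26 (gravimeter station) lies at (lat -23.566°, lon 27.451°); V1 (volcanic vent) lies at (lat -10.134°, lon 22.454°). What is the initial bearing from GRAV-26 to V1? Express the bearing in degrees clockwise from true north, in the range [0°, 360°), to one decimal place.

339.6°

Δλ = -4.9970°
y = sin Δλ · cos φ₂ = -0.085745
x = cos φ₁ sin φ₂ − sin φ₁ cos φ₂ cos Δλ = 0.230795
θ = atan2(y, x) = -20.3810° → 339.6190° (mod 360°)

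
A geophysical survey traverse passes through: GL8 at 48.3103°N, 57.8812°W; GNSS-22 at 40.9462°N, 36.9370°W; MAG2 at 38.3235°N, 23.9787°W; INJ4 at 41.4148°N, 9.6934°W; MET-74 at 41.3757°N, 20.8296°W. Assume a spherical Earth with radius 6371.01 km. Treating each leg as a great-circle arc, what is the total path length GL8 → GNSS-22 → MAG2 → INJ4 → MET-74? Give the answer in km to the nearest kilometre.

5180 km

GL8→GNSS-22: c = 0.288893 rad, d = 1840.54 km
GNSS-22→MAG2: c = 0.179898 rad, d = 1146.13 km
MAG2→INJ4: c = 0.198555 rad, d = 1264.99 km
INJ4→MET-74: c = 0.145706 rad, d = 928.29 km
Total = 1840.54 + 1146.13 + 1264.99 + 928.29 = 5179.96 km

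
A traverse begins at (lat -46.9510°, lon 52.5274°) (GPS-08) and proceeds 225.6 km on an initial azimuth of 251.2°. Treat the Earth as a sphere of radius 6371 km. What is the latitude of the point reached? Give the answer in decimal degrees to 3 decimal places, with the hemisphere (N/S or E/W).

47.570°S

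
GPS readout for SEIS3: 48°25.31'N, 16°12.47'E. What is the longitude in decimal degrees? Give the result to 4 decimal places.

16.2078°E

16° + 12.47′/60 = 16 + 0.20783 = 16.2078°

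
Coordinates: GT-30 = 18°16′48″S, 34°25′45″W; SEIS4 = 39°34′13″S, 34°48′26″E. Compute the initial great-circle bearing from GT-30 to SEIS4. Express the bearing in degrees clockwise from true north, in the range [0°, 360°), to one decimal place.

125.8°

GT-30: φ = -18.28000°, λ = -34.42917°
SEIS4: φ = -39.57028°, λ = +34.80722°
Δλ = 69.2364°
y = sin Δλ · cos φ₂ = 0.720778
x = cos φ₁ sin φ₂ − sin φ₁ cos φ₂ cos Δλ = -0.519161
θ = atan2(y, x) = 125.7644° → 125.7644° (mod 360°)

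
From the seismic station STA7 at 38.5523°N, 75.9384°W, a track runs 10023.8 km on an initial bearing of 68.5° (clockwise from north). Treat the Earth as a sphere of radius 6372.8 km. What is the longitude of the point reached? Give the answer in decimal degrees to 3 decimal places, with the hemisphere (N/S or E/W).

27.950°E

δ = d/R = 10023.8/6372.8 = 1.572904 rad
φ₂ = arcsin(sin φ₁ cos δ + cos φ₁ sin δ cos θ)
   = arcsin(0.62323·-0.00211 + 0.78204·1.00000·0.36650) = 16.57705°
λ₂ = λ₁ + atan2(sin θ sin δ cos φ₁, cos δ − sin φ₁ sin φ₂) = 27.95040°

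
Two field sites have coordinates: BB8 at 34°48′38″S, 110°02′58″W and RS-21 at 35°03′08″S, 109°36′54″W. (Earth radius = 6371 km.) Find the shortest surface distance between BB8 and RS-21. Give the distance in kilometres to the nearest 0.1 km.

BB8: φ = -34.81056°, λ = -110.04944°
RS-21: φ = -35.05222°, λ = -109.61500°
Δφ = -0.2417°,  Δλ = 0.4344°
a = sin²(Δφ/2) + cos φ₁ cos φ₂ sin²(Δλ/2) = 0.000014
c = 2·arcsin(√a) = 0.007512 rad = 0.4304°
d = R·c = 6371 × 0.007512 = 47.9 km

47.9 km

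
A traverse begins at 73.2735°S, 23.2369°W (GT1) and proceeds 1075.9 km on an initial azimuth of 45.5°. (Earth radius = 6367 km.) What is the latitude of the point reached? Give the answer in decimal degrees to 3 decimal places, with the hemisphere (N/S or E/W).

65.522°S

δ = d/R = 1075.9/6367 = 0.168981 rad
φ₂ = arcsin(sin φ₁ cos δ + cos φ₁ sin δ cos θ)
   = arcsin(-0.95769·0.98576 + 0.28780·0.16818·0.70091) = -65.52240°
λ₂ = λ₁ + atan2(sin θ sin δ cos φ₁, cos δ − sin φ₁ sin φ₂) = -6.40857°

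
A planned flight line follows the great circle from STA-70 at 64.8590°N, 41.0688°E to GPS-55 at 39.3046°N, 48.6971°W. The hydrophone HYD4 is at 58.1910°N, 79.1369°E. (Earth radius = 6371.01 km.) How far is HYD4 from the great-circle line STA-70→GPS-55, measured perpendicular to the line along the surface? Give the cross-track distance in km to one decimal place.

586.5 km

δ₁₃ = central angle STA-70→HYD4 = 0.331361 rad  (haversine)
θ₁₃ = bearing STA-70→HYD4 = 92.575°,  θ₁₂ = bearing STA-70→GPS-55 = 288.988°
dₓₜ = R·arcsin(sin δ₁₃ · sin(θ₁₃ − θ₁₂)) = 6371.01·arcsin(0.32533·sin(-196.413°)) = 586.494 km
|dₓₜ| = 586.494 km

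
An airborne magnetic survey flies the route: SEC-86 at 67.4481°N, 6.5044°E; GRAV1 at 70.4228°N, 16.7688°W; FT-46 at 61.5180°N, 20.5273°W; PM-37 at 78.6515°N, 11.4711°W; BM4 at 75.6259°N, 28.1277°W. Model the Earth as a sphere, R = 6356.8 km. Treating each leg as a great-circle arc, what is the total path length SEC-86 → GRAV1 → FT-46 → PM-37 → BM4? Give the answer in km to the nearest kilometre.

SEC-86→GRAV1: c = 0.153801 rad, d = 977.68 km
GRAV1→FT-46: c = 0.157623 rad, d = 1001.98 km
FT-46→PM-37: c = 0.302981 rad, d = 1925.99 km
PM-37→BM4: c = 0.083014 rad, d = 527.70 km
Total = 977.68 + 1001.98 + 1925.99 + 527.70 = 4433.35 km

4433 km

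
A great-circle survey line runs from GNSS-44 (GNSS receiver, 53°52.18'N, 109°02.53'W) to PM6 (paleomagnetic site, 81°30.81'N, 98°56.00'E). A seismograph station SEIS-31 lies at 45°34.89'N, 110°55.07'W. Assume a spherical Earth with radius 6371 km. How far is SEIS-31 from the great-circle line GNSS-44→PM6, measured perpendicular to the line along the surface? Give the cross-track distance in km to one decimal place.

237.0 km

GNSS-44: φ = +53.86967°, λ = -109.04217°
PM6: φ = +81.51350°, λ = +98.93333°
SEIS-31: φ = +45.58150°, λ = -110.91783°
δ₁₃ = central angle GNSS-44→SEIS-31 = 0.146182 rad  (haversine)
θ₁₃ = bearing GNSS-44→SEIS-31 = 189.048°,  θ₁₂ = bearing GNSS-44→PM6 = 354.258°
dₓₜ = R·arcsin(sin δ₁₃ · sin(θ₁₃ − θ₁₂)) = 6371·arcsin(0.14566·sin(-165.209°)) = -236.964 km
|dₓₜ| = 236.964 km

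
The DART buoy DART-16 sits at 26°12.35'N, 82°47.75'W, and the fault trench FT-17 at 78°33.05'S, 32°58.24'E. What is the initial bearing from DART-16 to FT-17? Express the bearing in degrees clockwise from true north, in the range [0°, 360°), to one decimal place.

DART-16: φ = +26.20583°, λ = -82.79583°
FT-17: φ = -78.55083°, λ = +32.97067°
Δλ = 115.7665°
y = sin Δλ · cos φ₂ = 0.178762
x = cos φ₁ sin φ₂ − sin φ₁ cos φ₂ cos Δλ = -0.841255
θ = atan2(y, x) = 168.0034° → 168.0034° (mod 360°)

168.0°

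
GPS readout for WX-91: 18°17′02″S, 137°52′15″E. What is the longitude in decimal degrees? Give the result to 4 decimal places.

137° + 52′/60 + 15″/3600 = 137 + 0.86667 + 0.00417 = 137.8708°

137.8708°E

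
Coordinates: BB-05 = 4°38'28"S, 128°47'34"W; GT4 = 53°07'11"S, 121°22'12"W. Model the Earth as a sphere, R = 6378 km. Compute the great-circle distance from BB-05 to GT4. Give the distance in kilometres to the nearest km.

BB-05: φ = -4.64111°, λ = -128.79278°
GT4: φ = -53.11972°, λ = -121.37000°
Δφ = -48.4786°,  Δλ = 7.4228°
a = sin²(Δφ/2) + cos φ₁ cos φ₂ sin²(Δλ/2) = 0.171057
c = 2·arcsin(√a) = 0.852787 rad = 48.8611°
d = R·c = 6378 × 0.852787 = 5439.1 km

5439 km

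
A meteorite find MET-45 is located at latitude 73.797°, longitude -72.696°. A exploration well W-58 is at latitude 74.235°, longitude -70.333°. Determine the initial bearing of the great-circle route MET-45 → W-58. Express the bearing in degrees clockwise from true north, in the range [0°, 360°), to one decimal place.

54.9°

Δλ = 2.3630°
y = sin Δλ · cos φ₂ = 0.011202
x = cos φ₁ sin φ₂ − sin φ₁ cos φ₂ cos Δλ = 0.007866
θ = atan2(y, x) = 54.9225° → 54.9225° (mod 360°)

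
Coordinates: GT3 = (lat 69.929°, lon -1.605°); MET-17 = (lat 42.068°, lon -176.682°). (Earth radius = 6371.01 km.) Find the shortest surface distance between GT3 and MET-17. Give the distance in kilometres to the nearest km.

Δφ = -27.8610°,  Δλ = -175.0770°
a = sin²(Δφ/2) + cos φ₁ cos φ₂ sin²(Δλ/2) = 0.312251
c = 2·arcsin(√a) = 1.185862 rad = 67.9449°
d = R·c = 6371.01 × 1.185862 = 7555.1 km

7555 km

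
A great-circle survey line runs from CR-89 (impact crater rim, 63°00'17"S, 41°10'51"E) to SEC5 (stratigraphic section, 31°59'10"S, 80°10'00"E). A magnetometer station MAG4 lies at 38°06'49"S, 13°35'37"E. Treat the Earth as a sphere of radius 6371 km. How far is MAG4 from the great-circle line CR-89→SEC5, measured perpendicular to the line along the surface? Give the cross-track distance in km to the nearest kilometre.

3224 km

CR-89: φ = -63.00472°, λ = +41.18083°
SEC5: φ = -31.98611°, λ = +80.16667°
MAG4: φ = -38.11361°, λ = +13.59361°
δ₁₃ = central angle CR-89→MAG4 = 0.522638 rad  (haversine)
θ₁₃ = bearing CR-89→MAG4 = 313.119°,  θ₁₂ = bearing CR-89→SEC5 = 56.964°
dₓₜ = R·arcsin(sin δ₁₃ · sin(θ₁₃ − θ₁₂)) = 6371·arcsin(0.49917·sin(256.155°)) = -3223.603 km
|dₓₜ| = 3223.603 km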